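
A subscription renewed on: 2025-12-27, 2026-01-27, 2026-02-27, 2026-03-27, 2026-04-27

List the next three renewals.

2026-05-27, 2026-06-27, 2026-07-27

Gaps: 31, 31, 28, 31 days — not constant. Every event is on the 27th of the month.
Pattern: the 27th of each month.
May 2026: 2026-05-27.
Next: June 2026 → 2026-06-27.
July 2026: 2026-07-27.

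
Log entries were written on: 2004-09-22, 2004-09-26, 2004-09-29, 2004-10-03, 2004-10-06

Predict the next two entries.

2004-10-10, 2004-10-13

Gaps: 4, 3, 4, 3 days — not constant, but cyclic with period 2.
The events fall on every Wednesday and Sunday.
Next Sunday: 2004-10-10.
The following Wednesday is 2004-10-13.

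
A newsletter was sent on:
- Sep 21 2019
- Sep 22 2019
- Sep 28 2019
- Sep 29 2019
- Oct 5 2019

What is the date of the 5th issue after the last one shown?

The gap pattern 1, 6, 1, 6 repeats every 2 events.
These are the Saturdays and Sundays of each week.
Next Sunday: Oct 6 2019.
The following Saturday is Oct 12 2019.
The following Sunday is Oct 13 2019.
Next Saturday: Oct 19 2019.
The following Sunday is Oct 20 2019.

Oct 20 2019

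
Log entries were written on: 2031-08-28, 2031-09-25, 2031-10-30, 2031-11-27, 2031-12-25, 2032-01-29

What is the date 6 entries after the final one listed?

These are Thursdays with 28, 35, 28, 28, 35-day gaps.
Each is the final Thursday of its month — 2031-10-30 is past the 28th, so '4th Thursday' doesn't fit.
Last Thursday of February 2032: 2032-02-26.
Last Thursday of March 2032: 2032-03-25.
Last Thursday of April 2032: 2032-04-29.
May 2032 ends with Thursday 2032-05-27.
Last Thursday of June 2032: 2032-06-24.
Last Thursday of July 2032: 2032-07-29.

2032-07-29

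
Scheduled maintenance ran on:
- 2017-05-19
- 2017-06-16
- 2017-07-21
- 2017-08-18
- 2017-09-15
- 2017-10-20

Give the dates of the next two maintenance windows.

Gaps: 28, 35, 28, 28, 35 days — a mix of 28 and 35. Every date is a Friday.
Each is the 3rd Friday of its month.
November 2017 — 3rd Friday is 2017-11-17.
3rd Friday of December 2017: 2017-12-15.

2017-11-17, 2017-12-15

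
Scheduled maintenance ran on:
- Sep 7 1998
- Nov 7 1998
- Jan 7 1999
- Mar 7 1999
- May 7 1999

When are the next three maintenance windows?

Jul 7 1999, Sep 7 1999, Nov 7 1999

Each date is the 7th; the gaps (61, 61, 59, 61) track the month lengths.
The rule is the 7th of every 2 months.
Next: July 1999 → Jul 7 1999.
Next: September 1999 → Sep 7 1999.
November 1999: Nov 7 1999.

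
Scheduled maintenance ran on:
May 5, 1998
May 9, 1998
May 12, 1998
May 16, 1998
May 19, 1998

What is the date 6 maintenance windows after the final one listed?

June 9, 1998

Gaps: 4, 3, 4, 3 days — not constant, but cyclic with period 2.
The events fall on every Tuesday and Saturday.
Next Saturday: May 23, 1998.
The following Tuesday is May 26, 1998.
Next Saturday: May 30, 1998.
Next Tuesday: June 2, 1998.
The following Saturday is June 6, 1998.
Next Tuesday: June 9, 1998.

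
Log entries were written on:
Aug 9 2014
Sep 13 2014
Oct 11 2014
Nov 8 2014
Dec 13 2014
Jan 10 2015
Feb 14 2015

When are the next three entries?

Mar 14 2015, Apr 11 2015, May 9 2015

Gaps: 35, 28, 28, 35, 28, 35 days — a mix of 28 and 35. Every date is a Saturday.
Each is the 2nd Saturday of its month.
2nd Saturday of March 2015: Mar 14 2015.
2nd Saturday of April 2015: Apr 11 2015.
May 2015 — 2nd Saturday is May 9 2015.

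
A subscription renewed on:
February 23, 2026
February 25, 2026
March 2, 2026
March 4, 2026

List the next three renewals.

Gaps: 2, 5, 2 days — not constant, but cyclic with period 2.
The events fall on every Monday and Wednesday.
Next Monday: March 9, 2026.
The following Wednesday is March 11, 2026.
Next Monday: March 16, 2026.

March 9, 2026; March 11, 2026; March 16, 2026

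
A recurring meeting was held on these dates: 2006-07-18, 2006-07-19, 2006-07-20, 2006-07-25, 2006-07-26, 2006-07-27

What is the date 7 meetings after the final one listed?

2006-08-15

Every event lands on a Tuesday or Wednesday or Thursday (gaps cycle 1, 1, 5, 1, 1).
So the schedule is: every Tuesday, Wednesday and Thursday.
Next Tuesday: 2006-08-01.
Next Wednesday: 2006-08-02.
The following Thursday is 2006-08-03.
The following Tuesday is 2006-08-08.
The following Wednesday is 2006-08-09.
The following Thursday is 2006-08-10.
The following Tuesday is 2006-08-15.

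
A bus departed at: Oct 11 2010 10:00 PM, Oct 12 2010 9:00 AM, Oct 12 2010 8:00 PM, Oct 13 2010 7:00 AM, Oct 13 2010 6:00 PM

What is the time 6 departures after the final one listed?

Gaps: 11, 11, 11, 11 hours — each event is 11 hours after the previous one.
Oct 13 2010 6:00 PM + 11 h = Oct 14 2010 5:00 AM.
Oct 14 2010 5:00 AM + 11 h = Oct 14 2010 4:00 PM.
Oct 14 2010 4:00 PM + 11 h = Oct 15 2010 3:00 AM.
Oct 15 2010 3:00 AM + 11 h = Oct 15 2010 2:00 PM.
Oct 15 2010 2:00 PM + 11 h = Oct 16 2010 1:00 AM.
Oct 16 2010 1:00 AM + 11 h = Oct 16 2010 12:00 PM.

Oct 16 2010 12:00 PM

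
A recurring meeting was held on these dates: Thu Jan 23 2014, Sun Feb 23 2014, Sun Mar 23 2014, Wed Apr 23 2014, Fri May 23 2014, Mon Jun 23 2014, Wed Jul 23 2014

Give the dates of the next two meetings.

The day-of-month is always 23 (31, 28, 31, 30, 31, 30 days between events).
So this recurs on the 23rd of each month.
Next: August 2014 → Sat Aug 23 2014.
September 2014: Tue Sep 23 2014.

Sat Aug 23 2014, Tue Sep 23 2014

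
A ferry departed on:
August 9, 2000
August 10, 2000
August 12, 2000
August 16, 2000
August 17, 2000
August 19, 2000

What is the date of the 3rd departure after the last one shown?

Every event lands on a Wednesday or Thursday or Saturday (gaps cycle 1, 2, 4, 1, 2).
So the schedule is: every Wednesday, Thursday and Saturday.
Next Wednesday: August 23, 2000.
The following Thursday is August 24, 2000.
The following Saturday is August 26, 2000.

August 26, 2000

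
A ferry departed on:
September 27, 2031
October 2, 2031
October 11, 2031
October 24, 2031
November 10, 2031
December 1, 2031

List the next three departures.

The spacing grows by 4 each time: 5, 9, 13, 17, 21 days.
Next gap: 25 days. December 1, 2031 + 25 days = December 26, 2031.
Next gap: 29 days. December 26, 2031 + 29 days = January 24, 2032.
Next gap: 33 days. January 24, 2032 + 33 days = February 26, 2032.

December 26, 2031; January 24, 2032; February 26, 2032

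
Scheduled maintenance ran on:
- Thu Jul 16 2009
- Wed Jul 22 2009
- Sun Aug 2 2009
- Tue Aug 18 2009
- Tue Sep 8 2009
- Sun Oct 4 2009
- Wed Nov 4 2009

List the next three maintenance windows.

Thu Dec 10 2009, Wed Jan 20 2010, Sun Mar 7 2010

Intervals are 6, 11, 16, 21, 26, 31 days — an arithmetic progression with common difference 5.
Next gap: 36 days. Wed Nov 4 2009 + 36 days = Thu Dec 10 2009.
Next gap: 41 days. Thu Dec 10 2009 + 41 days = Wed Jan 20 2010.
Next gap: 46 days. Wed Jan 20 2010 + 46 days = Sun Mar 7 2010.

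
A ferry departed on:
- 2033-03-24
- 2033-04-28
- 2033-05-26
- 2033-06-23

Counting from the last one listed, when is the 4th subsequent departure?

Gaps: 35, 28, 28 days — a mix of 28 and 35. Every date is a Thursday.
Each is the 4th Thursday of its month.
July 2033 — 4th Thursday is 2033-07-28.
4th Thursday of August 2033: 2033-08-25.
September 2033 — 4th Thursday is 2033-09-22.
4th Thursday of October 2033: 2033-10-27.

2033-10-27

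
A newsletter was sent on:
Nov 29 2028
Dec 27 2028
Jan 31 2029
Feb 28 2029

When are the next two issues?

Every date is a Wednesday; gaps 28, 35, 28 days.
Each is the last Wednesday of its month (at least one falls on the 29th or later, ruling out '4th Wednesday').
March 2029 ends with Wednesday Mar 28 2029.
Last Wednesday of April 2029: Apr 25 2029.

Mar 28 2029, Apr 25 2029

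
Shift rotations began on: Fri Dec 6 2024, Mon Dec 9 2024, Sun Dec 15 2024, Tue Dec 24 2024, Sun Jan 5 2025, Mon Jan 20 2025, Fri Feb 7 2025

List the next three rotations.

Fri Feb 28 2025, Mon Mar 24 2025, Sun Apr 20 2025

Gaps: 3, 6, 9, 12, 15, 18 days — each gap is 3 larger than the previous one.
Next gap: 21 days. Fri Feb 7 2025 + 21 days = Fri Feb 28 2025.
Next gap: 24 days. Fri Feb 28 2025 + 24 days = Mon Mar 24 2025.
Next gap: 27 days. Mon Mar 24 2025 + 27 days = Sun Apr 20 2025.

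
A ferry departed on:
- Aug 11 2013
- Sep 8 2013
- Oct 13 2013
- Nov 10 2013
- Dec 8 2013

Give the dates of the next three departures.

Jan 12 2014, Feb 9 2014, Mar 9 2014

All dates are Sundays, 28, 35, 28, 28 days apart.
Specifically, the 2nd Sunday of each month.
January 2014 — 2nd Sunday is Jan 12 2014.
2nd Sunday of February 2014: Feb 9 2014.
2nd Sunday of March 2014: Mar 9 2014.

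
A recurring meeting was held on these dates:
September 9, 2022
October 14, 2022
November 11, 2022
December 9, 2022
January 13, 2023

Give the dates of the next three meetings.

Gaps: 35, 28, 28, 35 days — a mix of 28 and 35. Every date is a Friday.
Each is the 2nd Friday of its month.
February 2023 — 2nd Friday is February 10, 2023.
March 2023 — 2nd Friday is March 10, 2023.
April 2023 — 2nd Friday is April 14, 2023.

February 10, 2023; March 10, 2023; April 14, 2023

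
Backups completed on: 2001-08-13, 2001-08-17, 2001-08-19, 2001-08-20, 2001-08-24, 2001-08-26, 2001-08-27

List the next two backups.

2001-08-31, 2001-09-02

Gaps: 4, 2, 1, 4, 2, 1 days — not constant, but cyclic with period 3.
The events fall on every Monday, Friday and Sunday.
The following Friday is 2001-08-31.
Next Sunday: 2001-09-02.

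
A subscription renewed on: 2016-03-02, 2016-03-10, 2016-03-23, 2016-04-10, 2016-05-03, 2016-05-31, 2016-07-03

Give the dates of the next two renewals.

Intervals are 8, 13, 18, 23, 28, 33 days — an arithmetic progression with common difference 5.
Next gap: 38 days. 2016-07-03 + 38 days = 2016-08-10.
Next gap: 43 days. 2016-08-10 + 43 days = 2016-09-22.

2016-08-10, 2016-09-22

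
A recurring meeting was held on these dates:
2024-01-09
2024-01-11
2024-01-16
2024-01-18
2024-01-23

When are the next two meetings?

2024-01-25, 2024-01-30

Every event lands on a Tuesday or Thursday (gaps cycle 2, 5, 2, 5).
So the schedule is: every Tuesday and Thursday.
The following Thursday is 2024-01-25.
The following Tuesday is 2024-01-30.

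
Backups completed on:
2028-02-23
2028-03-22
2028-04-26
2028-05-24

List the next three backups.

All dates are Wednesdays, 28, 35, 28 days apart.
Specifically, the 4th Wednesday of each month.
June 2028 — 4th Wednesday is 2028-06-28.
4th Wednesday of July 2028: 2028-07-26.
4th Wednesday of August 2028: 2028-08-23.

2028-06-28, 2028-07-26, 2028-08-23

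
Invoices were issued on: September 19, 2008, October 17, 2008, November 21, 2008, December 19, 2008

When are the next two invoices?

January 16, 2009; February 20, 2009

All dates are Fridays, 28, 35, 28 days apart.
Specifically, the 3rd Friday of each month.
3rd Friday of January 2009: January 16, 2009.
3rd Friday of February 2009: February 20, 2009.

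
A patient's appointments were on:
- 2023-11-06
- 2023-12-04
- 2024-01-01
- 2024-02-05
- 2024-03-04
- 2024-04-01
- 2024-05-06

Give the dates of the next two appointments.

2024-06-03, 2024-07-01

Gaps: 28, 28, 35, 28, 28, 35 days — a mix of 28 and 35. Every date is a Monday.
Each is the 1st Monday of its month.
June 2024 — 1st Monday is 2024-06-03.
1st Monday of July 2024: 2024-07-01.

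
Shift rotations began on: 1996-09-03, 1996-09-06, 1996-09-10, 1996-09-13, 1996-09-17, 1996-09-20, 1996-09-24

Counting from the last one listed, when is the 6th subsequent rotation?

1996-10-15

The gap pattern 3, 4, 3, 4, 3, 4 repeats every 2 events.
These are the Tuesdays and Fridays of each week.
Next Friday: 1996-09-27.
The following Tuesday is 1996-10-01.
Next Friday: 1996-10-04.
Next Tuesday: 1996-10-08.
Next Friday: 1996-10-11.
The following Tuesday is 1996-10-15.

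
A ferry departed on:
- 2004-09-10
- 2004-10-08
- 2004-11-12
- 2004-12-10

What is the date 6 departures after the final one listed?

Gaps: 28, 35, 28 days — a mix of 28 and 35. Every date is a Friday.
Each is the 2nd Friday of its month.
2nd Friday of January 2005: 2005-01-14.
February 2005 — 2nd Friday is 2005-02-11.
2nd Friday of March 2005: 2005-03-11.
April 2005 — 2nd Friday is 2005-04-08.
2nd Friday of May 2005: 2005-05-13.
June 2005 — 2nd Friday is 2005-06-10.

2005-06-10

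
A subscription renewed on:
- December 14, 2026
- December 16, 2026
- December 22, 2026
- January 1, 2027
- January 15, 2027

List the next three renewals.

February 2, 2027; February 24, 2027; March 22, 2027

Gaps: 2, 6, 10, 14 days — each gap is 4 larger than the previous one.
Next gap: 18 days. January 15, 2027 + 18 days = February 2, 2027.
Next gap: 22 days. February 2, 2027 + 22 days = February 24, 2027.
Next gap: 26 days. February 24, 2027 + 26 days = March 22, 2027.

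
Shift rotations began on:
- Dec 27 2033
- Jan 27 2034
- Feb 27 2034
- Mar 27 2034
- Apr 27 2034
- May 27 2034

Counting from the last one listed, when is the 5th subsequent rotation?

Oct 27 2034

Each date is the 27th; the gaps (31, 31, 28, 31, 30) track the month lengths.
The rule is the 27th of each month.
Next: June 2034 → Jun 27 2034.
July 2034: Jul 27 2034.
August 2034: Aug 27 2034.
September 2034: Sep 27 2034.
October 2034: Oct 27 2034.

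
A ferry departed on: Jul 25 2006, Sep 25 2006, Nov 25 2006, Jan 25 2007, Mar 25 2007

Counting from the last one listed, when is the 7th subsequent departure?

May 25 2008

Each date is the 25th; the gaps (62, 61, 61, 59) track the month lengths.
The rule is the 25th of every 2 months.
Next: May 2007 → May 25 2007.
July 2007: Jul 25 2007.
September 2007: Sep 25 2007.
November 2007: Nov 25 2007.
Next: January 2008 → Jan 25 2008.
March 2008: Mar 25 2008.
May 2008: May 25 2008.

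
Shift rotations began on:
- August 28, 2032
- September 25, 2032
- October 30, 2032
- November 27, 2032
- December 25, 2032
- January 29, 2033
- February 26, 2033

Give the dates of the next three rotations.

These are Saturdays with 28, 35, 28, 28, 35, 28-day gaps.
Each is the final Saturday of its month — October 30, 2032 is past the 28th, so '4th Saturday' doesn't fit.
Last Saturday of March 2033: March 26, 2033.
April 2033 ends with Saturday April 30, 2033.
Last Saturday of May 2033: May 28, 2033.

March 26, 2033; April 30, 2033; May 28, 2033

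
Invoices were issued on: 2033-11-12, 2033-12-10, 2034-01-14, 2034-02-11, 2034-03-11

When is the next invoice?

Gaps: 28, 35, 28, 28 days — a mix of 28 and 35. Every date is a Saturday.
Each is the 2nd Saturday of its month.
April 2034 — 2nd Saturday is 2034-04-08.

2034-04-08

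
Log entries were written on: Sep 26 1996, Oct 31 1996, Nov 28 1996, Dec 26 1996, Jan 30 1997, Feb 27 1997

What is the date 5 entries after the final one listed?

Every date is a Thursday; gaps 35, 28, 28, 35, 28 days.
Each is the last Thursday of its month (at least one falls on the 29th or later, ruling out '4th Thursday').
Last Thursday of March 1997: Mar 27 1997.
Last Thursday of April 1997: Apr 24 1997.
Last Thursday of May 1997: May 29 1997.
June 1997 ends with Thursday Jun 26 1997.
Last Thursday of July 1997: Jul 31 1997.

Jul 31 1997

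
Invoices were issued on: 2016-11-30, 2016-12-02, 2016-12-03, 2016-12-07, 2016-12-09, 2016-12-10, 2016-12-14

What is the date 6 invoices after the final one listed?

2016-12-28

The gap pattern 2, 1, 4, 2, 1, 4 repeats every 3 events.
These are the Wednesdays, Fridays and Saturdays of each week.
Next Friday: 2016-12-16.
Next Saturday: 2016-12-17.
The following Wednesday is 2016-12-21.
Next Friday: 2016-12-23.
Next Saturday: 2016-12-24.
Next Wednesday: 2016-12-28.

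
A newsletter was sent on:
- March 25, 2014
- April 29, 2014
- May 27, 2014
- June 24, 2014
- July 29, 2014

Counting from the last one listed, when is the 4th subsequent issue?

November 25, 2014

Every date is a Tuesday; gaps 35, 28, 28, 35 days.
Each is the last Tuesday of its month (at least one falls on the 29th or later, ruling out '4th Tuesday').
Last Tuesday of August 2014: August 26, 2014.
Last Tuesday of September 2014: September 30, 2014.
October 2014 ends with Tuesday October 28, 2014.
November 2014 ends with Tuesday November 25, 2014.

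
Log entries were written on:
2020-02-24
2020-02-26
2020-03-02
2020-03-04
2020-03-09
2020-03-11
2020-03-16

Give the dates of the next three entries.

The gap pattern 2, 5, 2, 5, 2, 5 repeats every 2 events.
These are the Mondays and Wednesdays of each week.
The following Wednesday is 2020-03-18.
Next Monday: 2020-03-23.
The following Wednesday is 2020-03-25.

2020-03-18, 2020-03-23, 2020-03-25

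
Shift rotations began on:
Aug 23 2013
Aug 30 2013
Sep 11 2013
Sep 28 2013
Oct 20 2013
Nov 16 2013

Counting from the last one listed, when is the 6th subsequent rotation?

Aug 10 2014

Intervals are 7, 12, 17, 22, 27 days — an arithmetic progression with common difference 5.
Next gap: 32 days. Nov 16 2013 + 32 days = Dec 18 2013.
Next gap: 37 days. Dec 18 2013 + 37 days = Jan 24 2014.
Next gap: 42 days. Jan 24 2014 + 42 days = Mar 7 2014.
Next gap: 47 days. Mar 7 2014 + 47 days = Apr 23 2014.
Next gap: 52 days. Apr 23 2014 + 52 days = Jun 14 2014.
Next gap: 57 days. Jun 14 2014 + 57 days = Aug 10 2014.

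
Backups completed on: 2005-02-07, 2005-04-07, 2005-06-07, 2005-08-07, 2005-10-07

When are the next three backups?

Each date is the 7th; the gaps (59, 61, 61, 61) track the month lengths.
The rule is the 7th of every 2 months.
Next: December 2005 → 2005-12-07.
February 2006: 2006-02-07.
Next: April 2006 → 2006-04-07.

2005-12-07, 2006-02-07, 2006-04-07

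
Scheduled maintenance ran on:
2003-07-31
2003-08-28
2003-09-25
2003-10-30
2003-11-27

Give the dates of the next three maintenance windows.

2003-12-25, 2004-01-29, 2004-02-26

These are Thursdays with 28, 28, 35, 28-day gaps.
Each is the final Thursday of its month — 2003-07-31 is past the 28th, so '4th Thursday' doesn't fit.
Last Thursday of December 2003: 2003-12-25.
Last Thursday of January 2004: 2004-01-29.
February 2004 ends with Thursday 2004-02-26.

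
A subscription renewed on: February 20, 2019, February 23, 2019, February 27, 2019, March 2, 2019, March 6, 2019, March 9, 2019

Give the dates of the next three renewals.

March 13, 2019; March 16, 2019; March 20, 2019

Every event lands on a Wednesday or Saturday (gaps cycle 3, 4, 3, 4, 3).
So the schedule is: every Wednesday and Saturday.
The following Wednesday is March 13, 2019.
The following Saturday is March 16, 2019.
Next Wednesday: March 20, 2019.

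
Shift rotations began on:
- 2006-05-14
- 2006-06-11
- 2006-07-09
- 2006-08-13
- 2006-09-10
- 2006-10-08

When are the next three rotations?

All dates are Sundays, 28, 28, 35, 28, 28 days apart.
Specifically, the 2nd Sunday of each month.
2nd Sunday of November 2006: 2006-11-12.
2nd Sunday of December 2006: 2006-12-10.
2nd Sunday of January 2007: 2007-01-14.

2006-11-12, 2006-12-10, 2007-01-14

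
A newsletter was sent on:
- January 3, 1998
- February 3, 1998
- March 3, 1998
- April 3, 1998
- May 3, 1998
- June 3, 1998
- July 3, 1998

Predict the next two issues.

August 3, 1998; September 3, 1998

The day-of-month is always 3 (31, 28, 31, 30, 31, 30 days between events).
So this recurs on the 3rd of each month.
August 1998: August 3, 1998.
September 1998: September 3, 1998.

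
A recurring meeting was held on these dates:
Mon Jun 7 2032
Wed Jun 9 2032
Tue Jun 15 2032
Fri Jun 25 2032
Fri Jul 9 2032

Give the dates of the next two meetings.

Tue Jul 27 2032, Wed Aug 18 2032

The spacing grows by 4 each time: 2, 6, 10, 14 days.
Next gap: 18 days. Fri Jul 9 2032 + 18 days = Tue Jul 27 2032.
Next gap: 22 days. Tue Jul 27 2032 + 22 days = Wed Aug 18 2032.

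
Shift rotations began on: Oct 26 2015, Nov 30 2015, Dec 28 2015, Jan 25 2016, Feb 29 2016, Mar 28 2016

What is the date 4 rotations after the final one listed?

Jul 25 2016

Every date is a Monday; gaps 35, 28, 28, 35, 28 days.
Each is the last Monday of its month (at least one falls on the 29th or later, ruling out '4th Monday').
April 2016 ends with Monday Apr 25 2016.
Last Monday of May 2016: May 30 2016.
Last Monday of June 2016: Jun 27 2016.
Last Monday of July 2016: Jul 25 2016.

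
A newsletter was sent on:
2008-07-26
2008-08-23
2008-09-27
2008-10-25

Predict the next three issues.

Gaps: 28, 35, 28 days — a mix of 28 and 35. Every date is a Saturday.
Each is the 4th Saturday of its month.
4th Saturday of November 2008: 2008-11-22.
4th Saturday of December 2008: 2008-12-27.
4th Saturday of January 2009: 2009-01-24.

2008-11-22, 2008-12-27, 2009-01-24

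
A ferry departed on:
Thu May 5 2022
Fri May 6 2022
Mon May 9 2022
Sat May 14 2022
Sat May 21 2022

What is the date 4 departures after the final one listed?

Fri Jul 8 2022

Intervals are 1, 3, 5, 7 days — an arithmetic progression with common difference 2.
Next gap: 9 days. Sat May 21 2022 + 9 days = Mon May 30 2022.
Next gap: 11 days. Mon May 30 2022 + 11 days = Fri Jun 10 2022.
Next gap: 13 days. Fri Jun 10 2022 + 13 days = Thu Jun 23 2022.
Next gap: 15 days. Thu Jun 23 2022 + 15 days = Fri Jul 8 2022.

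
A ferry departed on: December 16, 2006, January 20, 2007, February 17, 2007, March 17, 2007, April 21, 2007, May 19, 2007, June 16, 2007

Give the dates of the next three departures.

These are Saturdays at 28- or 35-day spacing (35, 28, 28, 35, 28, 28).
The pattern: 3rd Saturday of the month.
July 2007 — 3rd Saturday is July 21, 2007.
3rd Saturday of August 2007: August 18, 2007.
3rd Saturday of September 2007: September 15, 2007.

July 21, 2007; August 18, 2007; September 15, 2007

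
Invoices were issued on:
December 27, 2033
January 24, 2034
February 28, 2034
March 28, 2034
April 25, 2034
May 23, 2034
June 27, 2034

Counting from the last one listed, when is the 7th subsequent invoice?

January 23, 2035

Gaps: 28, 35, 28, 28, 28, 35 days — a mix of 28 and 35. Every date is a Tuesday.
Each is the 4th Tuesday of its month.
4th Tuesday of July 2034: July 25, 2034.
4th Tuesday of August 2034: August 22, 2034.
September 2034 — 4th Tuesday is September 26, 2034.
October 2034 — 4th Tuesday is October 24, 2034.
November 2034 — 4th Tuesday is November 28, 2034.
4th Tuesday of December 2034: December 26, 2034.
4th Tuesday of January 2035: January 23, 2035.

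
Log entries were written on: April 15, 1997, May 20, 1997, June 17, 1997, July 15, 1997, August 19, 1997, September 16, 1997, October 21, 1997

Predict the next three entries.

November 18, 1997; December 16, 1997; January 20, 1998

All dates are Tuesdays, 35, 28, 28, 35, 28, 35 days apart.
Specifically, the 3rd Tuesday of each month.
3rd Tuesday of November 1997: November 18, 1997.
3rd Tuesday of December 1997: December 16, 1997.
3rd Tuesday of January 1998: January 20, 1998.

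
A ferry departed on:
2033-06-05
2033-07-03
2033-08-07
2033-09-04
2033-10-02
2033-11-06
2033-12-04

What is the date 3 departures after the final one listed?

These are Sundays at 28- or 35-day spacing (28, 35, 28, 28, 35, 28).
The pattern: 1st Sunday of the month.
1st Sunday of January 2034: 2034-01-01.
1st Sunday of February 2034: 2034-02-05.
1st Sunday of March 2034: 2034-03-05.

2034-03-05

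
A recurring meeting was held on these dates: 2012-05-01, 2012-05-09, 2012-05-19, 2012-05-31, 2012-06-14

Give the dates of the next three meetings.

2012-06-30, 2012-07-18, 2012-08-07

Intervals are 8, 10, 12, 14 days — an arithmetic progression with common difference 2.
Next gap: 16 days. 2012-06-14 + 16 days = 2012-06-30.
Next gap: 18 days. 2012-06-30 + 18 days = 2012-07-18.
Next gap: 20 days. 2012-07-18 + 20 days = 2012-08-07.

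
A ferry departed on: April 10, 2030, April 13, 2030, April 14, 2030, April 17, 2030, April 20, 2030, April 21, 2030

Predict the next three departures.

April 24, 2030; April 27, 2030; April 28, 2030

The gap pattern 3, 1, 3, 3, 1 repeats every 3 events.
These are the Wednesdays, Saturdays and Sundays of each week.
Next Wednesday: April 24, 2030.
Next Saturday: April 27, 2030.
Next Sunday: April 28, 2030.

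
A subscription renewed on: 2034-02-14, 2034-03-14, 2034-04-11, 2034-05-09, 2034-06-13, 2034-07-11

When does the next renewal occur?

All dates are Tuesdays, 28, 28, 28, 35, 28 days apart.
Specifically, the 2nd Tuesday of each month.
August 2034 — 2nd Tuesday is 2034-08-08.

2034-08-08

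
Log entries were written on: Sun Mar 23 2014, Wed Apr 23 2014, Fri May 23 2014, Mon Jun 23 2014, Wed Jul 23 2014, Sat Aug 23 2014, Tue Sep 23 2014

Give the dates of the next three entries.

Each date is the 23rd; the gaps (31, 30, 31, 30, 31, 31) track the month lengths.
The rule is the 23rd of each month.
October 2014: Thu Oct 23 2014.
November 2014: Sun Nov 23 2014.
Next: December 2014 → Tue Dec 23 2014.

Thu Oct 23 2014, Sun Nov 23 2014, Tue Dec 23 2014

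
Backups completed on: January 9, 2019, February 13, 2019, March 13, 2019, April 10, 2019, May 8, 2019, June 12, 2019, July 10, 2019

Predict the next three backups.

August 14, 2019; September 11, 2019; October 9, 2019

Gaps: 35, 28, 28, 28, 35, 28 days — a mix of 28 and 35. Every date is a Wednesday.
Each is the 2nd Wednesday of its month.
August 2019 — 2nd Wednesday is August 14, 2019.
September 2019 — 2nd Wednesday is September 11, 2019.
October 2019 — 2nd Wednesday is October 9, 2019.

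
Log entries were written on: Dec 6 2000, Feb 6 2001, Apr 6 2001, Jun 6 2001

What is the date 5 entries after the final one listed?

The day-of-month is always 6 (62, 59, 61 days between events).
So this recurs on the 6th of every 2 months.
August 2001: Aug 6 2001.
Next: October 2001 → Oct 6 2001.
December 2001: Dec 6 2001.
February 2002: Feb 6 2002.
April 2002: Apr 6 2002.

Apr 6 2002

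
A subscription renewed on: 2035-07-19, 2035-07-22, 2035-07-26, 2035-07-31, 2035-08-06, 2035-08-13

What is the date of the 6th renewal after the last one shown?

2035-10-15

Intervals are 3, 4, 5, 6, 7 days — an arithmetic progression with common difference 1.
Next gap: 8 days. 2035-08-13 + 8 days = 2035-08-21.
Next gap: 9 days. 2035-08-21 + 9 days = 2035-08-30.
Next gap: 10 days. 2035-08-30 + 10 days = 2035-09-09.
Next gap: 11 days. 2035-09-09 + 11 days = 2035-09-20.
Next gap: 12 days. 2035-09-20 + 12 days = 2035-10-02.
Next gap: 13 days. 2035-10-02 + 13 days = 2035-10-15.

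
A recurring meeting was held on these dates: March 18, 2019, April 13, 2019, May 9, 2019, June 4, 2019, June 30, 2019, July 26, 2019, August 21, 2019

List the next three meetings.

The spacing is 26, 26, 26, 26, 26, 26 days — always 26 days.
August 21, 2019 + 26 days = September 16, 2019.
September 16, 2019 + 26 days = October 12, 2019.
October 12, 2019 + 26 days = November 7, 2019.

September 16, 2019; October 12, 2019; November 7, 2019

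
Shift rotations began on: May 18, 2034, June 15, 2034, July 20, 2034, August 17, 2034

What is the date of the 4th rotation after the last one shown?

All dates are Thursdays, 28, 35, 28 days apart.
Specifically, the 3rd Thursday of each month.
September 2034 — 3rd Thursday is September 21, 2034.
October 2034 — 3rd Thursday is October 19, 2034.
November 2034 — 3rd Thursday is November 16, 2034.
December 2034 — 3rd Thursday is December 21, 2034.

December 21, 2034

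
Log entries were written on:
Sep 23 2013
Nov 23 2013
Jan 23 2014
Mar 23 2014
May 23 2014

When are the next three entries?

Each date is the 23rd; the gaps (61, 61, 59, 61) track the month lengths.
The rule is the 23rd of every 2 months.
Next: July 2014 → Jul 23 2014.
September 2014: Sep 23 2014.
November 2014: Nov 23 2014.

Jul 23 2014, Sep 23 2014, Nov 23 2014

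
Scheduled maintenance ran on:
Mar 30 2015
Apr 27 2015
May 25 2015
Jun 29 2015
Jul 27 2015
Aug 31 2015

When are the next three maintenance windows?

Sep 28 2015, Oct 26 2015, Nov 30 2015

Every date is a Monday; gaps 28, 28, 35, 28, 35 days.
Each is the last Monday of its month (at least one falls on the 29th or later, ruling out '4th Monday').
September 2015 ends with Monday Sep 28 2015.
Last Monday of October 2015: Oct 26 2015.
November 2015 ends with Monday Nov 30 2015.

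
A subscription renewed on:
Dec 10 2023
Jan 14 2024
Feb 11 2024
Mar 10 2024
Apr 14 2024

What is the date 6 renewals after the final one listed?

Oct 13 2024

All dates are Sundays, 35, 28, 28, 35 days apart.
Specifically, the 2nd Sunday of each month.
May 2024 — 2nd Sunday is May 12 2024.
2nd Sunday of June 2024: Jun 9 2024.
July 2024 — 2nd Sunday is Jul 14 2024.
2nd Sunday of August 2024: Aug 11 2024.
2nd Sunday of September 2024: Sep 8 2024.
October 2024 — 2nd Sunday is Oct 13 2024.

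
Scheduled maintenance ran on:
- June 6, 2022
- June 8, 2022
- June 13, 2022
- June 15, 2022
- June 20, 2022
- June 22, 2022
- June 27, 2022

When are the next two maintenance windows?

June 29, 2022; July 4, 2022

The gap pattern 2, 5, 2, 5, 2, 5 repeats every 2 events.
These are the Mondays and Wednesdays of each week.
The following Wednesday is June 29, 2022.
Next Monday: July 4, 2022.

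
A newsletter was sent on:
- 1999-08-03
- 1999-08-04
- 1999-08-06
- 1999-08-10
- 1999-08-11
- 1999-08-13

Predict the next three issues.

1999-08-17, 1999-08-18, 1999-08-20

The gap pattern 1, 2, 4, 1, 2 repeats every 3 events.
These are the Tuesdays, Wednesdays and Fridays of each week.
The following Tuesday is 1999-08-17.
The following Wednesday is 1999-08-18.
The following Friday is 1999-08-20.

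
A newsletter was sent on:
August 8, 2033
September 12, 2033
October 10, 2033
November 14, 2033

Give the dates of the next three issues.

Gaps: 35, 28, 35 days — a mix of 28 and 35. Every date is a Monday.
Each is the 2nd Monday of its month.
2nd Monday of December 2033: December 12, 2033.
2nd Monday of January 2034: January 9, 2034.
February 2034 — 2nd Monday is February 13, 2034.

December 12, 2033; January 9, 2034; February 13, 2034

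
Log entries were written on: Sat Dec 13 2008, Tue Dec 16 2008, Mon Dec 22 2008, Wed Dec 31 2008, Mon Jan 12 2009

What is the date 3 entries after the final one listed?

Sat Mar 7 2009

Intervals are 3, 6, 9, 12 days — an arithmetic progression with common difference 3.
Next gap: 15 days. Mon Jan 12 2009 + 15 days = Tue Jan 27 2009.
Next gap: 18 days. Tue Jan 27 2009 + 18 days = Sat Feb 14 2009.
Next gap: 21 days. Sat Feb 14 2009 + 21 days = Sat Mar 7 2009.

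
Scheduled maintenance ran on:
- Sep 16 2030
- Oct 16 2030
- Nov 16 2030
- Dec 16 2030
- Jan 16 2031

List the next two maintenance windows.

Feb 16 2031, Mar 16 2031

The day-of-month is always 16 (30, 31, 30, 31 days between events).
So this recurs on the 16th of each month.
February 2031: Feb 16 2031.
Next: March 2031 → Mar 16 2031.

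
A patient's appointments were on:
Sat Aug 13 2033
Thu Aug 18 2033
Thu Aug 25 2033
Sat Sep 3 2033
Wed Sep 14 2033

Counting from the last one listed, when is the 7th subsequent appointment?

Wed Jan 25 2034

Intervals are 5, 7, 9, 11 days — an arithmetic progression with common difference 2.
Next gap: 13 days. Wed Sep 14 2033 + 13 days = Tue Sep 27 2033.
Next gap: 15 days. Tue Sep 27 2033 + 15 days = Wed Oct 12 2033.
Next gap: 17 days. Wed Oct 12 2033 + 17 days = Sat Oct 29 2033.
Next gap: 19 days. Sat Oct 29 2033 + 19 days = Thu Nov 17 2033.
Next gap: 21 days. Thu Nov 17 2033 + 21 days = Thu Dec 8 2033.
Next gap: 23 days. Thu Dec 8 2033 + 23 days = Sat Dec 31 2033.
Next gap: 25 days. Sat Dec 31 2033 + 25 days = Wed Jan 25 2034.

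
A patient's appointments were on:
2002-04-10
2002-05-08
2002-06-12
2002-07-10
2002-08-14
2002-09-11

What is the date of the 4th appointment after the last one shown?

2003-01-08

All dates are Wednesdays, 28, 35, 28, 35, 28 days apart.
Specifically, the 2nd Wednesday of each month.
2nd Wednesday of October 2002: 2002-10-09.
2nd Wednesday of November 2002: 2002-11-13.
2nd Wednesday of December 2002: 2002-12-11.
2nd Wednesday of January 2003: 2003-01-08.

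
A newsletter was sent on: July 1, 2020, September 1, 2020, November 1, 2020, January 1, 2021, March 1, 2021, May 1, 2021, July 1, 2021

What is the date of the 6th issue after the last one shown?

The day-of-month is always 1 (62, 61, 61, 59, 61, 61 days between events).
So this recurs on the 1st of every 2 months.
Next: September 2021 → September 1, 2021.
Next: November 2021 → November 1, 2021.
January 2022: January 1, 2022.
Next: March 2022 → March 1, 2022.
Next: May 2022 → May 1, 2022.
July 2022: July 1, 2022.

July 1, 2022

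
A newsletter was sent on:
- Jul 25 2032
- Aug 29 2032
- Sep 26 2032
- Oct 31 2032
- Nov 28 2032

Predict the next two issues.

Dec 26 2032, Jan 30 2033

These are Sundays with 35, 28, 35, 28-day gaps.
Each is the final Sunday of its month — Aug 29 2032 is past the 28th, so '4th Sunday' doesn't fit.
Last Sunday of December 2032: Dec 26 2032.
Last Sunday of January 2033: Jan 30 2033.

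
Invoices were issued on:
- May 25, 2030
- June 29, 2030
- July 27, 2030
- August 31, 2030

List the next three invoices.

September 28, 2030; October 26, 2030; November 30, 2030

All Saturdays; the gaps (35, 28, 35) vary with month length.
This is the last Saturday of each month.
September 2030 ends with Saturday September 28, 2030.
October 2030 ends with Saturday October 26, 2030.
November 2030 ends with Saturday November 30, 2030.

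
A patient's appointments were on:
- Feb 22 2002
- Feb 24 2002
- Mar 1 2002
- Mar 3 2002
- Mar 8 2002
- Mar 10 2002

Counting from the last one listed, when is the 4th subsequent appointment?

Mar 24 2002

Gaps: 2, 5, 2, 5, 2 days — not constant, but cyclic with period 2.
The events fall on every Friday and Sunday.
The following Friday is Mar 15 2002.
The following Sunday is Mar 17 2002.
The following Friday is Mar 22 2002.
The following Sunday is Mar 24 2002.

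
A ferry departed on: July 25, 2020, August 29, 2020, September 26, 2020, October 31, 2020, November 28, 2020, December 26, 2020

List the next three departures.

These are Saturdays with 35, 28, 35, 28, 28-day gaps.
Each is the final Saturday of its month — August 29, 2020 is past the 28th, so '4th Saturday' doesn't fit.
January 2021 ends with Saturday January 30, 2021.
February 2021 ends with Saturday February 27, 2021.
March 2021 ends with Saturday March 27, 2021.

January 30, 2021; February 27, 2021; March 27, 2021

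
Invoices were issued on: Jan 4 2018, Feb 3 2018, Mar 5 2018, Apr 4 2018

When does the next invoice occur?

Gaps between consecutive events: 30, 30, 30 days — a constant 30-day interval.
Apr 4 2018 + 30 days = May 4 2018.

May 4 2018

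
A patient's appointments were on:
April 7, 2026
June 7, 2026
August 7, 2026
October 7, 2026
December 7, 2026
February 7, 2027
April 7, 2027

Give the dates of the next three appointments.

Each date is the 7th; the gaps (61, 61, 61, 61, 62, 59) track the month lengths.
The rule is the 7th of every 2 months.
June 2027: June 7, 2027.
August 2027: August 7, 2027.
Next: October 2027 → October 7, 2027.

June 7, 2027; August 7, 2027; October 7, 2027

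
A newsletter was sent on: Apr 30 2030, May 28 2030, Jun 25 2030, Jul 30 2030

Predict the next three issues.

These are Tuesdays with 28, 28, 35-day gaps.
Each is the final Tuesday of its month — Apr 30 2030 is past the 28th, so '4th Tuesday' doesn't fit.
August 2030 ends with Tuesday Aug 27 2030.
September 2030 ends with Tuesday Sep 24 2030.
October 2030 ends with Tuesday Oct 29 2030.

Aug 27 2030, Sep 24 2030, Oct 29 2030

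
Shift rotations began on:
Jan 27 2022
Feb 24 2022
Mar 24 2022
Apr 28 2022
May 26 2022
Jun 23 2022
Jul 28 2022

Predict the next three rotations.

Aug 25 2022, Sep 22 2022, Oct 27 2022

All dates are Thursdays, 28, 28, 35, 28, 28, 35 days apart.
Specifically, the 4th Thursday of each month.
August 2022 — 4th Thursday is Aug 25 2022.
4th Thursday of September 2022: Sep 22 2022.
October 2022 — 4th Thursday is Oct 27 2022.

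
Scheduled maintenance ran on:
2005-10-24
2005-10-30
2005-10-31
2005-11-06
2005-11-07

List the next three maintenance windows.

Every event lands on a Monday or Sunday (gaps cycle 6, 1, 6, 1).
So the schedule is: every Monday and Sunday.
Next Sunday: 2005-11-13.
The following Monday is 2005-11-14.
The following Sunday is 2005-11-20.

2005-11-13, 2005-11-14, 2005-11-20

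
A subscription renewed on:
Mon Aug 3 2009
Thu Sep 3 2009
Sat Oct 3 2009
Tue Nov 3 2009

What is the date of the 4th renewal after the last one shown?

Each date is the 3rd; the gaps (31, 30, 31) track the month lengths.
The rule is the 3rd of each month.
Next: December 2009 → Thu Dec 3 2009.
Next: January 2010 → Sun Jan 3 2010.
February 2010: Wed Feb 3 2010.
Next: March 2010 → Wed Mar 3 2010.

Wed Mar 3 2010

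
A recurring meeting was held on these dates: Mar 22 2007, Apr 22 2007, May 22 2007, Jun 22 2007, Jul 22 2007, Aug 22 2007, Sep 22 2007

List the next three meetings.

Oct 22 2007, Nov 22 2007, Dec 22 2007

The day-of-month is always 22 (31, 30, 31, 30, 31, 31 days between events).
So this recurs on the 22nd of each month.
Next: October 2007 → Oct 22 2007.
November 2007: Nov 22 2007.
December 2007: Dec 22 2007.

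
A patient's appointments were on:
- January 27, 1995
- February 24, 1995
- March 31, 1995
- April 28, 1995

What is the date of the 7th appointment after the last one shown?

November 24, 1995

All Fridays; the gaps (28, 35, 28) vary with month length.
This is the last Friday of each month.
Last Friday of May 1995: May 26, 1995.
June 1995 ends with Friday June 30, 1995.
July 1995 ends with Friday July 28, 1995.
Last Friday of August 1995: August 25, 1995.
Last Friday of September 1995: September 29, 1995.
October 1995 ends with Friday October 27, 1995.
November 1995 ends with Friday November 24, 1995.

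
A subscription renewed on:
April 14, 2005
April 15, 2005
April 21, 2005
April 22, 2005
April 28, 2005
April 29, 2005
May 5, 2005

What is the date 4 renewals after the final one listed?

May 19, 2005

Every event lands on a Thursday or Friday (gaps cycle 1, 6, 1, 6, 1, 6).
So the schedule is: every Thursday and Friday.
The following Friday is May 6, 2005.
Next Thursday: May 12, 2005.
Next Friday: May 13, 2005.
The following Thursday is May 19, 2005.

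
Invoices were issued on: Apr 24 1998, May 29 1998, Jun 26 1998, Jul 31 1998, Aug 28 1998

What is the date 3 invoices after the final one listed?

Nov 27 1998

These are Fridays with 35, 28, 35, 28-day gaps.
Each is the final Friday of its month — May 29 1998 is past the 28th, so '4th Friday' doesn't fit.
September 1998 ends with Friday Sep 25 1998.
October 1998 ends with Friday Oct 30 1998.
Last Friday of November 1998: Nov 27 1998.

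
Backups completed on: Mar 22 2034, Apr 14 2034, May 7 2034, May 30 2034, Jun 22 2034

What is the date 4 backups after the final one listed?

Sep 22 2034

Gaps between consecutive events: 23, 23, 23, 23 days — a constant 23-day interval.
Jun 22 2034 + 23 days = Jul 15 2034.
Jul 15 2034 + 23 days = Aug 7 2034.
Aug 7 2034 + 23 days = Aug 30 2034.
Aug 30 2034 + 23 days = Sep 22 2034.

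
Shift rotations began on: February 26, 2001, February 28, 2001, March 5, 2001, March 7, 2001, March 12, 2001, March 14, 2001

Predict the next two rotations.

March 19, 2001; March 21, 2001

The gap pattern 2, 5, 2, 5, 2 repeats every 2 events.
These are the Mondays and Wednesdays of each week.
Next Monday: March 19, 2001.
Next Wednesday: March 21, 2001.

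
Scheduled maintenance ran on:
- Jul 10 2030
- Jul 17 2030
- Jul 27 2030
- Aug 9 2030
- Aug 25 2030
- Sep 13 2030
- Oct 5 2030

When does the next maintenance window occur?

Oct 30 2030

The spacing grows by 3 each time: 7, 10, 13, 16, 19, 22 days.
Next gap: 25 days. Oct 5 2030 + 25 days = Oct 30 2030.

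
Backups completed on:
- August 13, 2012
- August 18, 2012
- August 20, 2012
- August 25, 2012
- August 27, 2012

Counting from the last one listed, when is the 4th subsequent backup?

September 10, 2012

Every event lands on a Monday or Saturday (gaps cycle 5, 2, 5, 2).
So the schedule is: every Monday and Saturday.
Next Saturday: September 1, 2012.
The following Monday is September 3, 2012.
The following Saturday is September 8, 2012.
Next Monday: September 10, 2012.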